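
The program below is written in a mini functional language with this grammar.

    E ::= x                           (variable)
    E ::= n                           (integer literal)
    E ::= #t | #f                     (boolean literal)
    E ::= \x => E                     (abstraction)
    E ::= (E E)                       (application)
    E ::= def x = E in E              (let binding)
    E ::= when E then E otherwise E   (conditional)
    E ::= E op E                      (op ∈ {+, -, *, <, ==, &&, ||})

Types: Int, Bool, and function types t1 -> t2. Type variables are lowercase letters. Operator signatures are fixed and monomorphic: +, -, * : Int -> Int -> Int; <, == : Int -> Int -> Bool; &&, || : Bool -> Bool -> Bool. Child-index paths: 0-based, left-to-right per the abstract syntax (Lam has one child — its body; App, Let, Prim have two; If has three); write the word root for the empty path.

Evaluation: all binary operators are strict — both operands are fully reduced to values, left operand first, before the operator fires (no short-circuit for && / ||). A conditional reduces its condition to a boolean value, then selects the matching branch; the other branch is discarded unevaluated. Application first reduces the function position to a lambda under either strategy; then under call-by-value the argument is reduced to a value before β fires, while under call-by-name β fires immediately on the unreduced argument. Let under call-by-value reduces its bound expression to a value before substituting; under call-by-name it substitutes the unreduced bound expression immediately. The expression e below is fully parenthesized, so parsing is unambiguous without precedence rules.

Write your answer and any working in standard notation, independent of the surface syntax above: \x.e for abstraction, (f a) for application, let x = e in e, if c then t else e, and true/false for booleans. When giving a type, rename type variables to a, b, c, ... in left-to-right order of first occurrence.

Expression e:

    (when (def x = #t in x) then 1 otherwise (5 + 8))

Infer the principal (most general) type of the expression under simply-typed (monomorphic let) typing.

Derivation:
let x : Bool
x : Bool
  unify Bool ~ Bool
  unify Int ~ Int
  unify Int ~ Int
  unify Int ~ Int

Answer: Int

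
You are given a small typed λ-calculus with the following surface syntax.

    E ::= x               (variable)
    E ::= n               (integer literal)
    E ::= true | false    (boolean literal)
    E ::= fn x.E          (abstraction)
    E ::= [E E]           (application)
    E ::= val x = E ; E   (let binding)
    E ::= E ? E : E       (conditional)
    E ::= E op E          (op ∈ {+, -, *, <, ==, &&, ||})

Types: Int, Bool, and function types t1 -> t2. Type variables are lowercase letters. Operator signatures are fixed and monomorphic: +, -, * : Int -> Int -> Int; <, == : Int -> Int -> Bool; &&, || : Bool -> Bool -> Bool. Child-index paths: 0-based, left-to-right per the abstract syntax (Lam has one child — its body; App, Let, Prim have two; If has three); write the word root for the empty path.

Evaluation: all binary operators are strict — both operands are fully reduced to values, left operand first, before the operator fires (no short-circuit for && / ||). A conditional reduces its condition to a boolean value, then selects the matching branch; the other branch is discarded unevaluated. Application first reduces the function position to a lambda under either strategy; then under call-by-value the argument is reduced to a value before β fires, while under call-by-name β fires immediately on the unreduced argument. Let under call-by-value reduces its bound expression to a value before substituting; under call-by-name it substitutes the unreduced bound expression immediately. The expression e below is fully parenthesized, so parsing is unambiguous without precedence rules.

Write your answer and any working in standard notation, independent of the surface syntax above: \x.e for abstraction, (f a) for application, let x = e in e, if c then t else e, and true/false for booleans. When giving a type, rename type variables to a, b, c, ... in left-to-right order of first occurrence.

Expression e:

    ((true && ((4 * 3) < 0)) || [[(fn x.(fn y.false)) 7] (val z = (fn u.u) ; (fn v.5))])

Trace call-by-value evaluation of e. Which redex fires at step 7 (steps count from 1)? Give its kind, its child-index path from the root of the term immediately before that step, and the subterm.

Trace:
step 0: ((true && ((4 * 3) < 0)) || (((\x.(\y.false)) 7) (let z = (\u.u) in (\v.5))))
step 1: [delta@0.1.0] ((true && (12 < 0)) || (((\x.(\y.false)) 7) (let z = (\u.u) in (\v.5))))
step 2: [delta@0.1] ((true && false) || (((\x.(\y.false)) 7) (let z = (\u.u) in (\v.5))))
step 3: [delta@0] (false || (((\x.(\y.false)) 7) (let z = (\u.u) in (\v.5))))
step 4: [beta@1.0] (false || ((\y.false) (let z = (\u.u) in (\v.5))))
step 5: [let@1.1] (false || ((\y.false) (\v.5)))
step 6: [beta@1] (false || false)
step 7: [delta@root] false

Answer: delta at root : (false || false)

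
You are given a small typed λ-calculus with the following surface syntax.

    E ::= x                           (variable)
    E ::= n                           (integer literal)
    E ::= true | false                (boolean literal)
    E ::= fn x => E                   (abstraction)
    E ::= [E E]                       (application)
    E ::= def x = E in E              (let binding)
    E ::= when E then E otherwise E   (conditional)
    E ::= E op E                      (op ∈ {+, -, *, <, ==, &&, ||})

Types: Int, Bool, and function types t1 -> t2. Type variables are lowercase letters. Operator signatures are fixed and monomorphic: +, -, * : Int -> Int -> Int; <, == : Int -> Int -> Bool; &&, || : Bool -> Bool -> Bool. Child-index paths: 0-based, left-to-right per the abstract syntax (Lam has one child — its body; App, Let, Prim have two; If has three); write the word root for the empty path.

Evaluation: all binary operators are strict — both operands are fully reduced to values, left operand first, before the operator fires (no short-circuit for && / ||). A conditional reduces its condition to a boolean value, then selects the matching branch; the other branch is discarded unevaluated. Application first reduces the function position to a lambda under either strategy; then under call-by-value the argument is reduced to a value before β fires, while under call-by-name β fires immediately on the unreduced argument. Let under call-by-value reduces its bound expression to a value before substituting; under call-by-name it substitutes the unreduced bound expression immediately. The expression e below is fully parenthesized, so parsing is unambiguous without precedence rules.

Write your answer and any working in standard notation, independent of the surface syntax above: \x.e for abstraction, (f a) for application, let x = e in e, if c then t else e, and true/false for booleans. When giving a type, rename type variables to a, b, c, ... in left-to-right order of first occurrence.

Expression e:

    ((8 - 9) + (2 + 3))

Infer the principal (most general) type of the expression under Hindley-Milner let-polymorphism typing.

Derivation:
  unify Int ~ Int
  unify Int ~ Int
  unify Int ~ Int
  unify Int ~ Int
  unify Int ~ Int
  unify Int ~ Int

Answer: Int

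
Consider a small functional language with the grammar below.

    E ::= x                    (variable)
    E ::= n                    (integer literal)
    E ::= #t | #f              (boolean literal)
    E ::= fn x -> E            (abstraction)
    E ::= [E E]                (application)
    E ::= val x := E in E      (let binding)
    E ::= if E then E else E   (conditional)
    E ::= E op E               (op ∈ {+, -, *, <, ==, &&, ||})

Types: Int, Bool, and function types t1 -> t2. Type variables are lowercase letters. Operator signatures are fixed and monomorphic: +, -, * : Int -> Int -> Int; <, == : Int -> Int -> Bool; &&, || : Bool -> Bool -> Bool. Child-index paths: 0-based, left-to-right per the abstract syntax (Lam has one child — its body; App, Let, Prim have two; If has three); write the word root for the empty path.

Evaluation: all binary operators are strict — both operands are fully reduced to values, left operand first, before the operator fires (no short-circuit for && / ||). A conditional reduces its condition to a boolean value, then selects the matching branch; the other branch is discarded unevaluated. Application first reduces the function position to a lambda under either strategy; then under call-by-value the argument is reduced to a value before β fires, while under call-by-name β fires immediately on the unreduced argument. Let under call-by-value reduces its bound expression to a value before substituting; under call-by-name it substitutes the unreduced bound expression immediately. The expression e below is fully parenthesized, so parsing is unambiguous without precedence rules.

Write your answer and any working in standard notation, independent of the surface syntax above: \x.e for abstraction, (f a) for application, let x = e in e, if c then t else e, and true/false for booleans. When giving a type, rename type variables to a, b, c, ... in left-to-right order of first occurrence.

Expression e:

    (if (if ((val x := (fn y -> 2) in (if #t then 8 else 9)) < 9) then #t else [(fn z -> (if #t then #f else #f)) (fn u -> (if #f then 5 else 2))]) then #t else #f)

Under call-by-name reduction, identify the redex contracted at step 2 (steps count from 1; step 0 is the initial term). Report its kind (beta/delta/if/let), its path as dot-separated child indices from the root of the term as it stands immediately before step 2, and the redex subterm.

Answer: if at 0.0.0 : (if true then 8 else 9)

Working:
step 0: (if (if ((let x = (\y.2) in (if true then 8 else 9)) < 9) then true else ((\z.(if true then false else false)) (\u.(if false then 5 else 2)))) then true else false)
step 1: [let@0.0.0] (if (if ((if true then 8 else 9) < 9) then true else ((\z.(if true then false else false)) (\u.(if false then 5 else 2)))) then true else false)
step 2: [if@0.0.0] (if (if (8 < 9) then true else ((\z.(if true then false else false)) (\u.(if false then 5 else 2)))) then true else false)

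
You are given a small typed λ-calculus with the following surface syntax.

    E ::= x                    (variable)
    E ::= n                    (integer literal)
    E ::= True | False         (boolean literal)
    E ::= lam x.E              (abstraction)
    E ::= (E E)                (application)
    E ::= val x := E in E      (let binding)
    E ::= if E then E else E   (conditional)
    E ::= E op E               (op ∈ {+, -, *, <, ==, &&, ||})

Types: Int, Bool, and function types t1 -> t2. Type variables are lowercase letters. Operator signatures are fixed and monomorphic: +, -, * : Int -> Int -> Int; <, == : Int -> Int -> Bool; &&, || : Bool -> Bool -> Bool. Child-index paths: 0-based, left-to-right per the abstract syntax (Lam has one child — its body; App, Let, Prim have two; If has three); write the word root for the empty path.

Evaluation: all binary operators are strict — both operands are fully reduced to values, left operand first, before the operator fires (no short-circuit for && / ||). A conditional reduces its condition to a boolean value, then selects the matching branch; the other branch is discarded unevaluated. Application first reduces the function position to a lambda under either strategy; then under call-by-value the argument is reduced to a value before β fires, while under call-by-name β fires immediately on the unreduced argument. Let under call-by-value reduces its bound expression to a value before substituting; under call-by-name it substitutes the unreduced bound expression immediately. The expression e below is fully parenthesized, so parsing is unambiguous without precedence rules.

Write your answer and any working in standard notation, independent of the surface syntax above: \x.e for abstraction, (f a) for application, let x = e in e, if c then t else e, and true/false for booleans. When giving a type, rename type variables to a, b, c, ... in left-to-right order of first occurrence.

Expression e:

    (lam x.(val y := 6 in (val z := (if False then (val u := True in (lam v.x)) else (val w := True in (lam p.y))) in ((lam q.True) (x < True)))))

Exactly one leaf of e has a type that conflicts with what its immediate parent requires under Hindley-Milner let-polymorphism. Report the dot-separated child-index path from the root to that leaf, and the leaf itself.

Working:
let y : Int
  unify Bool ~ Bool
let u : Bool
x : a
\v._ : b -> a
let w : Bool
y : Int
\p._ : c -> Int
  unify b -> a ~ c -> Int
  unify b ~ c
  unify a ~ Int
let z : forall. c -> Int
\q._ : d -> Bool
x : Int
  unify Int ~ Int
  unify Bool ~ Int
  FAIL: mismatch Bool ~ Int

Answer: 0.1.1.1.1 : true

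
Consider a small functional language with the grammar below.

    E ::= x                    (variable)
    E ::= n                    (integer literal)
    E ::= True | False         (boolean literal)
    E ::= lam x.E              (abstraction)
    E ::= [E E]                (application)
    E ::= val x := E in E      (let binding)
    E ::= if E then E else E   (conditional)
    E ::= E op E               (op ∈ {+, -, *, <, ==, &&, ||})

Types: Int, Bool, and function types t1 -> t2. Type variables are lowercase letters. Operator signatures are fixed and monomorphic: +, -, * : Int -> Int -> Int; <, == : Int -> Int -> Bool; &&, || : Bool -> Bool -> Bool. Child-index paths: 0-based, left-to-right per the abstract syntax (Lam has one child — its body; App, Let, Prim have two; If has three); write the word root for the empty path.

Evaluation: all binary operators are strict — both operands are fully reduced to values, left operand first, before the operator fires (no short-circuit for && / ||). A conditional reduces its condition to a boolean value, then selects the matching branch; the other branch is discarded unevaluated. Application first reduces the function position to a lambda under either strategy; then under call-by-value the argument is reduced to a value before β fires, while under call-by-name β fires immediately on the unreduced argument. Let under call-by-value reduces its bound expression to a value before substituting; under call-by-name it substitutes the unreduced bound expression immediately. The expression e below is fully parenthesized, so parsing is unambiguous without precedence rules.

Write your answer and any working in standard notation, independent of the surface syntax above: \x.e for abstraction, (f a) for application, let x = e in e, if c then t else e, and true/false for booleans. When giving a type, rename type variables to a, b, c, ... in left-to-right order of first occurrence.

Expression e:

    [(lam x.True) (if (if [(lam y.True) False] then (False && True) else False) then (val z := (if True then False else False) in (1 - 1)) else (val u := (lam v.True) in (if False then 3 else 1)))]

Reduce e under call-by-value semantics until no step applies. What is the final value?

Derivation:
step 0: ((\x.true) (if (if ((\y.true) false) then (false && true) else false) then (let z = (if true then false else false) in (1 - 1)) else (let u = (\v.true) in (if false then 3 else 1))))
step 1: [beta@1.0.0] ((\x.true) (if (if true then (false && true) else false) then (let z = (if true then false else false) in (1 - 1)) else (let u = (\v.true) in (if false then 3 else 1))))
step 2: [if@1.0] ((\x.true) (if (false && true) then (let z = (if true then false else false) in (1 - 1)) else (let u = (\v.true) in (if false then 3 else 1))))
step 3: [delta@1.0] ((\x.true) (if false then (let z = (if true then false else false) in (1 - 1)) else (let u = (\v.true) in (if false then 3 else 1))))
step 4: [if@1] ((\x.true) (let u = (\v.true) in (if false then 3 else 1)))
step 5: [let@1] ((\x.true) (if false then 3 else 1))
step 6: [if@1] ((\x.true) 1)
step 7: [beta@root] true

Answer: true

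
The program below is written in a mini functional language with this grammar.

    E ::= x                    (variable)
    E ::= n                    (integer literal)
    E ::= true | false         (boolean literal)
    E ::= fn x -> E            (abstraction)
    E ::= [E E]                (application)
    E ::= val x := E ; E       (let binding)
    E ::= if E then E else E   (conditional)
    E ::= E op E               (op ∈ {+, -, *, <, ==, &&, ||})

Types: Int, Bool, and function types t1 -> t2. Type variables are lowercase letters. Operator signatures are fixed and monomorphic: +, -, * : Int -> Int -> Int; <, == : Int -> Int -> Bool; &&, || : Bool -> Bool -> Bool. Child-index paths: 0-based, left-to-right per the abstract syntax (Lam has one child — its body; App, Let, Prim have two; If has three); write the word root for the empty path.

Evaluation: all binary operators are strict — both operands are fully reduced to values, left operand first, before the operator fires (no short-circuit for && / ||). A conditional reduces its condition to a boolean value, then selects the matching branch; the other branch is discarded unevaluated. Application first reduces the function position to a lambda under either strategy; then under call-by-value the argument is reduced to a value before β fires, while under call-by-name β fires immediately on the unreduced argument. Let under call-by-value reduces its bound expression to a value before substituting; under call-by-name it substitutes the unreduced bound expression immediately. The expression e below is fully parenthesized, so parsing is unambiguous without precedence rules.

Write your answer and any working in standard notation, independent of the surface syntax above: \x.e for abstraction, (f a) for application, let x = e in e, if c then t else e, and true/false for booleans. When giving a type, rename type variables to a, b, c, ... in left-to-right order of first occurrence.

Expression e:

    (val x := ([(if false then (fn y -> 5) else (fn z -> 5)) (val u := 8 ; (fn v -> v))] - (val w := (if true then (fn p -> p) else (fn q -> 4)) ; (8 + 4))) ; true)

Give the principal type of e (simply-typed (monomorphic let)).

Trace:
  unify Bool ~ Bool
\y._ : a -> Int
\z._ : b -> Int
  unify a -> Int ~ b -> Int
  unify a ~ b
  unify Int ~ Int
let u : Int
v : c
\v._ : c -> c
  unify b -> Int ~ (c -> c) -> d
  unify b ~ c -> c
  unify Int ~ d
_ _ : Int
  unify Int ~ Int
  unify Bool ~ Bool
p : e
\p._ : e -> e
\q._ : f -> Int
  unify e -> e ~ f -> Int
  unify e ~ f
  unify f ~ Int
let w : Int -> Int
  unify Int ~ Int
  unify Int ~ Int
  unify Int ~ Int
let x : Int

Answer: Bool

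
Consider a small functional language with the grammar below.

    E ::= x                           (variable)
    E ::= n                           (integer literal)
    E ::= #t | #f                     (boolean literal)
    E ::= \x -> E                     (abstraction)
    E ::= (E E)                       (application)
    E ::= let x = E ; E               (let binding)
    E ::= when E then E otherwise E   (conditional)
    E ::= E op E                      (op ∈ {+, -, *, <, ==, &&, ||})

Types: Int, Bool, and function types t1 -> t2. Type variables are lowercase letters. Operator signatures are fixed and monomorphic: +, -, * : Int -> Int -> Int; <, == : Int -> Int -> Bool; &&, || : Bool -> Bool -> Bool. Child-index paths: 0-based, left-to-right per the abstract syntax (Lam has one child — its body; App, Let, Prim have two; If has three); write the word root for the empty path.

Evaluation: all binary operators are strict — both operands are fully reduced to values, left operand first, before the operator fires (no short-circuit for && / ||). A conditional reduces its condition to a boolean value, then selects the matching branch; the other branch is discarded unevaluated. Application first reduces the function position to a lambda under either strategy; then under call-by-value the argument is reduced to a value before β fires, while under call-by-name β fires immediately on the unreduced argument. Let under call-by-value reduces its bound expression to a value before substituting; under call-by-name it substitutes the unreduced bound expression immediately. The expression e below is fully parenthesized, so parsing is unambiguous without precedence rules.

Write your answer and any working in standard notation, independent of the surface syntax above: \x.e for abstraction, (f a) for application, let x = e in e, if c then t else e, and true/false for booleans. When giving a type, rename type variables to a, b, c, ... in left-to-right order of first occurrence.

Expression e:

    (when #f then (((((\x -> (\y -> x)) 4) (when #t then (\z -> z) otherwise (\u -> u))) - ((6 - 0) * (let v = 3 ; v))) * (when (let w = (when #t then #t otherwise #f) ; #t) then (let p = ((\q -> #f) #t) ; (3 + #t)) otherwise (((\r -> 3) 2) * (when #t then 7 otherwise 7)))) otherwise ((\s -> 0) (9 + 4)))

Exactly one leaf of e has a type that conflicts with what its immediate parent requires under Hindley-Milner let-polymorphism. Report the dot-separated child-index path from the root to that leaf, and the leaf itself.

Trace:
  unify Bool ~ Bool
x : a
\y._ : b -> a
\x._ : a -> b -> a
  unify a -> b -> a ~ Int -> c
  unify a ~ Int
  unify b -> Int ~ c
_ _ : b -> Int
  unify Bool ~ Bool
z : d
\z._ : d -> d
u : e
\u._ : e -> e
  unify d -> d ~ e -> e
  unify d ~ e
  unify e ~ e
  unify b -> Int ~ (e -> e) -> f
  unify b ~ e -> e
  unify Int ~ f
_ _ : Int
  unify Int ~ Int
  unify Int ~ Int
  unify Int ~ Int
  unify Int ~ Int
let v : Int
v : Int
  unify Int ~ Int
  unify Int ~ Int
  unify Int ~ Int
  unify Bool ~ Bool
  unify Bool ~ Bool
let w : Bool
  unify Bool ~ Bool
\q._ : g -> Bool
  unify g -> Bool ~ Bool -> h
  unify g ~ Bool
  unify Bool ~ h
_ _ : Bool
let p : Bool
  unify Int ~ Int
  unify Bool ~ Int
  FAIL: mismatch Bool ~ Int

Answer: 1.1.1.1.1 : true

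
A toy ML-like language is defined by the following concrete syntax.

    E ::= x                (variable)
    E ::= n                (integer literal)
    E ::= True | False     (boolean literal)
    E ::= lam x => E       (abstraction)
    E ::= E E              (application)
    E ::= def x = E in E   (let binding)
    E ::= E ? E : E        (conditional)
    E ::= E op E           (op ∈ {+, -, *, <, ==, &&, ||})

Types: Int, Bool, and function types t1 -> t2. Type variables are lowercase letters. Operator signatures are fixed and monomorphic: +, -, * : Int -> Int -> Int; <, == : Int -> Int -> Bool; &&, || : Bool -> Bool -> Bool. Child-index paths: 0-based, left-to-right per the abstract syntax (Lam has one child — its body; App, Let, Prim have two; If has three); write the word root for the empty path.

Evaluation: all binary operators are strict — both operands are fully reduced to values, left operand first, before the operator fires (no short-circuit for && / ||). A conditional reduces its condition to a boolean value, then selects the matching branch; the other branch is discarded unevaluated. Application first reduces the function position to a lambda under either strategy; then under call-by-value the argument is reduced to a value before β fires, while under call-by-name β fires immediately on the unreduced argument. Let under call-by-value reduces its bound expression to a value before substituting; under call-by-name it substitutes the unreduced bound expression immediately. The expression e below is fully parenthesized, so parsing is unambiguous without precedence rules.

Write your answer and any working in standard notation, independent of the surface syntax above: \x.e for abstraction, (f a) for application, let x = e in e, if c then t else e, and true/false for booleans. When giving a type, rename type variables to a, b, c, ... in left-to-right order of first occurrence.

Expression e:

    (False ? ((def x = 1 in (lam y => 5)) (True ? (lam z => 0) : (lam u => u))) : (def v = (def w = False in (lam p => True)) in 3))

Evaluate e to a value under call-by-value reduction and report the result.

Answer: 3

Working:
step 0: (if false then ((let x = 1 in (\y.5)) (if true then (\z.0) else (\u.u))) else (let v = (let w = false in (\p.true)) in 3))
step 1: [if@root] (let v = (let w = false in (\p.true)) in 3)
step 2: [let@0] (let v = (\p.true) in 3)
step 3: [let@root] 3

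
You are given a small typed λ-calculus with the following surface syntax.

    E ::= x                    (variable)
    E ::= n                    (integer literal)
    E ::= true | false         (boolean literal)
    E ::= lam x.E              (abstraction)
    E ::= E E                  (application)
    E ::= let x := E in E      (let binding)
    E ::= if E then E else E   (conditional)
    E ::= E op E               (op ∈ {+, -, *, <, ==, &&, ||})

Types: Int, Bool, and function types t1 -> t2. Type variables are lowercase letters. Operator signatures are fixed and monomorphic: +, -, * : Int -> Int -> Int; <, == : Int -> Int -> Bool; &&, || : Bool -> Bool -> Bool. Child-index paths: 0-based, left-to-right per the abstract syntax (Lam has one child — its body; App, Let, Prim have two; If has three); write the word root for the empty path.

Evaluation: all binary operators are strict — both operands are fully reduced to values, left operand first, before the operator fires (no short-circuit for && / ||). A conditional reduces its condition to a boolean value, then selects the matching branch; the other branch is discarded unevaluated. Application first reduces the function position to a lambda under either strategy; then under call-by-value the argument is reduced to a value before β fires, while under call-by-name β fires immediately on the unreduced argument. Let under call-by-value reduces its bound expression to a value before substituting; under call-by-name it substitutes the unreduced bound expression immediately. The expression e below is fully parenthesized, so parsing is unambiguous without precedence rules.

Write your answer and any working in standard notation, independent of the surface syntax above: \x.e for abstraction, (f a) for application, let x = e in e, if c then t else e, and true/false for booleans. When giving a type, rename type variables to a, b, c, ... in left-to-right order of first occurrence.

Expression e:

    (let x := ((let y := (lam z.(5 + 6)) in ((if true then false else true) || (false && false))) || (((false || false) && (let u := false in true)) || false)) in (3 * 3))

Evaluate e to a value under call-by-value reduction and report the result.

Answer: 9

Working:
step 0: (let x = ((let y = (\z.(5 + 6)) in ((if true then false else true) || (false && false))) || (((false || false) && (let u = false in true)) || false)) in (3 * 3))
step 1: [let@0.0] (let x = (((if true then false else true) || (false && false)) || (((false || false) && (let u = false in true)) || false)) in (3 * 3))
step 2: [if@0.0.0] (let x = ((false || (false && false)) || (((false || false) && (let u = false in true)) || false)) in (3 * 3))
step 3: [delta@0.0.1] (let x = ((false || false) || (((false || false) && (let u = false in true)) || false)) in (3 * 3))
step 4: [delta@0.0] (let x = (false || (((false || false) && (let u = false in true)) || false)) in (3 * 3))
step 5: [delta@0.1.0.0] (let x = (false || ((false && (let u = false in true)) || false)) in (3 * 3))
step 6: [let@0.1.0.1] (let x = (false || ((false && true) || false)) in (3 * 3))
step 7: [delta@0.1.0] (let x = (false || (false || false)) in (3 * 3))
step 8: [delta@0.1] (let x = (false || false) in (3 * 3))
step 9: [delta@0] (let x = false in (3 * 3))
step 10: [let@root] (3 * 3)
step 11: [delta@root] 9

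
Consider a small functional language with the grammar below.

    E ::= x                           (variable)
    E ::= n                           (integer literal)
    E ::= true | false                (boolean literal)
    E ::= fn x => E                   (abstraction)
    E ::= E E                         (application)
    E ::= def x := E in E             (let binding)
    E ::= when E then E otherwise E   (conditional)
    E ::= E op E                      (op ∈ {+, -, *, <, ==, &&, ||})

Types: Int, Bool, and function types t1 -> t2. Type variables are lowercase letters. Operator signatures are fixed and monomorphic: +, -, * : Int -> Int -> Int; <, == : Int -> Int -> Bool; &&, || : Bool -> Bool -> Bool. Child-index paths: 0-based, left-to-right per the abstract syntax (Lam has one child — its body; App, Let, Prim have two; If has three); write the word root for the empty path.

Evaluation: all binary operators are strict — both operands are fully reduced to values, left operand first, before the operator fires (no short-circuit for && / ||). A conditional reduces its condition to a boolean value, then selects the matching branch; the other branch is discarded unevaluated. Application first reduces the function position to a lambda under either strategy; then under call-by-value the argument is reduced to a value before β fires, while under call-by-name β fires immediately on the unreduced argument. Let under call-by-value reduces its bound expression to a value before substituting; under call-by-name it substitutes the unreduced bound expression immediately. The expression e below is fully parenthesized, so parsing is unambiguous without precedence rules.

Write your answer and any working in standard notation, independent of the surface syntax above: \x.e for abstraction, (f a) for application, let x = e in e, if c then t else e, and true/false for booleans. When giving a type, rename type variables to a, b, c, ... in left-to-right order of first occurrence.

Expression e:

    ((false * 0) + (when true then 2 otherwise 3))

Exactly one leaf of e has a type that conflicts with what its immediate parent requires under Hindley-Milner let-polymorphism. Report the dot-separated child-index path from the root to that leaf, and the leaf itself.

Answer: 0.0 : false

Trace:
  unify Bool ~ Int
  FAIL: mismatch Bool ~ Int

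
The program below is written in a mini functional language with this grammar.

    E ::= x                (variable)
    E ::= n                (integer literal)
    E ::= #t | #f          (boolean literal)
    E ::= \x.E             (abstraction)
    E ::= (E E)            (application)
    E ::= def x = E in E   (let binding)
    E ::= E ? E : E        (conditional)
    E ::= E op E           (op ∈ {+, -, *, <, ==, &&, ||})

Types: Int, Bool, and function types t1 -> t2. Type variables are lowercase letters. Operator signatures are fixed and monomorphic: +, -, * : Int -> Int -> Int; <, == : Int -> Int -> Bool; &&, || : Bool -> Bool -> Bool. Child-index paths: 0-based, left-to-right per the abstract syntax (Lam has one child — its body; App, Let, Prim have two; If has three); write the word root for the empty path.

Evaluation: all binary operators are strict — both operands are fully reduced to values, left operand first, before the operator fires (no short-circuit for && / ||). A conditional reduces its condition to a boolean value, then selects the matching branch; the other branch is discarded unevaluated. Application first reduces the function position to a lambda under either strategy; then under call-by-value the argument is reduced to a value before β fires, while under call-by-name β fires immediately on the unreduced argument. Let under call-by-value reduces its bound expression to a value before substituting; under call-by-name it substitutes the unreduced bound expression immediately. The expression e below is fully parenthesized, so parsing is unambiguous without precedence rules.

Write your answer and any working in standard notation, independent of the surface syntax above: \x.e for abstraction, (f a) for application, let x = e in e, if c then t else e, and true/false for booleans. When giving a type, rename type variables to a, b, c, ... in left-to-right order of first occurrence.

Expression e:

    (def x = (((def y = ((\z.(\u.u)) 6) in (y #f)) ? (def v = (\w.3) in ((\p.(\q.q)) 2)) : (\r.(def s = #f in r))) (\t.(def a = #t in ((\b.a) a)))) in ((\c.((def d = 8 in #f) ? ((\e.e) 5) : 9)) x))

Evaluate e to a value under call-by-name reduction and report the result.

Trace:
step 0: (let x = ((if (let y = ((\z.(\u.u)) 6) in (y false)) then (let v = (\w.3) in ((\p.(\q.q)) 2)) else (\r.(let s = false in r))) (\t.(let a = true in ((\b.a) a)))) in ((\c.(if (let d = 8 in false) then ((\e.e) 5) else 9)) x))
step 1: [let@root] ((\c.(if (let d = 8 in false) then ((\e.e) 5) else 9)) ((if (let y = ((\z.(\u.u)) 6) in (y false)) then (let v = (\w.3) in ((\p.(\q.q)) 2)) else (\r.(let s = false in r))) (\t.(let a = true in ((\b.a) a)))))
step 2: [beta@root] (if (let d = 8 in false) then ((\e.e) 5) else 9)
step 3: [let@0] (if false then ((\e.e) 5) else 9)
step 4: [if@root] 9

Answer: 9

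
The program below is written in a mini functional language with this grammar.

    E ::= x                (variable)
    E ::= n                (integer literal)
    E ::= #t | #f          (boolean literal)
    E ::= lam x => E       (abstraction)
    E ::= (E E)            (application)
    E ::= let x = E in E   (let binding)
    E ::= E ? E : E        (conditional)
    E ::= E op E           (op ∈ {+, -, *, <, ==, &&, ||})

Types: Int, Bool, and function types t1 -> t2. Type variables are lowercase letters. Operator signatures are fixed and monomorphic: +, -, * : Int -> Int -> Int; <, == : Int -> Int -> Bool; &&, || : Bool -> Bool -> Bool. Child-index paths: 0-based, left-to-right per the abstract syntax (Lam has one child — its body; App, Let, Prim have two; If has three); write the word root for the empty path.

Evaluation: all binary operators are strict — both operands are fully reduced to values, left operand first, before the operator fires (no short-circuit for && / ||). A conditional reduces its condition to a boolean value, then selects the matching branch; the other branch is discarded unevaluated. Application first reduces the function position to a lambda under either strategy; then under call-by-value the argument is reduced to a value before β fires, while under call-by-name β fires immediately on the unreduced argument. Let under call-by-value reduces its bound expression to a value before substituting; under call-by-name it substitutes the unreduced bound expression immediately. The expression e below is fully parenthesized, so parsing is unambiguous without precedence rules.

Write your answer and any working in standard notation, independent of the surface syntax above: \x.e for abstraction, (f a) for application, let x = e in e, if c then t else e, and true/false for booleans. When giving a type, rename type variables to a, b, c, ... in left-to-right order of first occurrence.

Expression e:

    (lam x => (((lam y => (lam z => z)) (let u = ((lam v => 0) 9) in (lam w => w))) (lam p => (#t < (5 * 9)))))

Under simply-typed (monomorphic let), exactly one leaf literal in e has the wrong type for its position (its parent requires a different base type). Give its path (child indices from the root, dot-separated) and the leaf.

Answer: 0.1.0.0 : true

Derivation:
z : c
\z._ : c -> c
\y._ : b -> c -> c
\v._ : d -> Int
  unify d -> Int ~ Int -> e
  unify d ~ Int
  unify Int ~ e
_ _ : Int
let u : Int
w : f
\w._ : f -> f
  unify b -> c -> c ~ (f -> f) -> g
  unify b ~ f -> f
  unify c -> c ~ g
_ _ : c -> c
  unify Bool ~ Int
  FAIL: mismatch Bool ~ Int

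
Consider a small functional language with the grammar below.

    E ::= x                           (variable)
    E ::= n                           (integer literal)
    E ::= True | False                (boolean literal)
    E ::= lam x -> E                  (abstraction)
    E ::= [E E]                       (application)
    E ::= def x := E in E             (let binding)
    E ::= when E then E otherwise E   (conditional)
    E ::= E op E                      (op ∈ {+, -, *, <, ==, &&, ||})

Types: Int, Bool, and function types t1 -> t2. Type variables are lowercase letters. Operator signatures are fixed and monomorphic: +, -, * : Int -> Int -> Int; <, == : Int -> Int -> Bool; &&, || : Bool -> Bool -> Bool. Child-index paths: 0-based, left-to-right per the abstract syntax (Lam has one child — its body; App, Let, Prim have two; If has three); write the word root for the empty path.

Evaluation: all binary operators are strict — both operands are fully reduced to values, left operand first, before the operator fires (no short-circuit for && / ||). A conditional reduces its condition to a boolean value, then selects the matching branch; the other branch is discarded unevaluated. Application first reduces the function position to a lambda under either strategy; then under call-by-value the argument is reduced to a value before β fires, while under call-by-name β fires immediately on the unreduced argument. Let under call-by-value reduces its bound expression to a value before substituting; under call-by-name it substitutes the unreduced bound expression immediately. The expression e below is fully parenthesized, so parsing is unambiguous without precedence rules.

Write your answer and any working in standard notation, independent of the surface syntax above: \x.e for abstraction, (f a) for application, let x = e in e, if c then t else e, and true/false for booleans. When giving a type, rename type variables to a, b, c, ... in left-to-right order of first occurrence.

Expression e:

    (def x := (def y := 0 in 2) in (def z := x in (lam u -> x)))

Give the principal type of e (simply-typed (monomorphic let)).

Answer: a -> Int

Working:
let y : Int
let x : Int
x : Int
let z : Int
x : Int
\u._ : a -> Int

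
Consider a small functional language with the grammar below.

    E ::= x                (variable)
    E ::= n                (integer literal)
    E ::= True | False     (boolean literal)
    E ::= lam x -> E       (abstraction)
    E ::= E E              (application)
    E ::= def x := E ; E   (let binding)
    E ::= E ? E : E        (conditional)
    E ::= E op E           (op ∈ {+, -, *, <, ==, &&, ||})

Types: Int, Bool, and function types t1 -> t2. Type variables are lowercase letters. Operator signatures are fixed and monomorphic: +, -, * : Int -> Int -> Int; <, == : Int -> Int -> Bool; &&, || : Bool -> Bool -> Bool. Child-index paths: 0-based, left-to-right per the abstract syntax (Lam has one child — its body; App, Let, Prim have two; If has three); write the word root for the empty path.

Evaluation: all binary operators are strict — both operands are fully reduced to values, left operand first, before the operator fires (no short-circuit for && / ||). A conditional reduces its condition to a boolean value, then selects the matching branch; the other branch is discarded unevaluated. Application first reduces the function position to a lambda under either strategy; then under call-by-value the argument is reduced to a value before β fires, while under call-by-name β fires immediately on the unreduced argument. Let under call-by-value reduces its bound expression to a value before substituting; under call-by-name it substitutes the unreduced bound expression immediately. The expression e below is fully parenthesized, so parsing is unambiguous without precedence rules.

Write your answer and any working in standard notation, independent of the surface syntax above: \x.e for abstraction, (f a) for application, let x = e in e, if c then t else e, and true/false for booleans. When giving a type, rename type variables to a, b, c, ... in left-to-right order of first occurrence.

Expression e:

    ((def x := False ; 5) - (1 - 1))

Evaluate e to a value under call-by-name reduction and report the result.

Answer: 5

Trace:
step 0: ((let x = false in 5) - (1 - 1))
step 1: [let@0] (5 - (1 - 1))
step 2: [delta@1] (5 - 0)
step 3: [delta@root] 5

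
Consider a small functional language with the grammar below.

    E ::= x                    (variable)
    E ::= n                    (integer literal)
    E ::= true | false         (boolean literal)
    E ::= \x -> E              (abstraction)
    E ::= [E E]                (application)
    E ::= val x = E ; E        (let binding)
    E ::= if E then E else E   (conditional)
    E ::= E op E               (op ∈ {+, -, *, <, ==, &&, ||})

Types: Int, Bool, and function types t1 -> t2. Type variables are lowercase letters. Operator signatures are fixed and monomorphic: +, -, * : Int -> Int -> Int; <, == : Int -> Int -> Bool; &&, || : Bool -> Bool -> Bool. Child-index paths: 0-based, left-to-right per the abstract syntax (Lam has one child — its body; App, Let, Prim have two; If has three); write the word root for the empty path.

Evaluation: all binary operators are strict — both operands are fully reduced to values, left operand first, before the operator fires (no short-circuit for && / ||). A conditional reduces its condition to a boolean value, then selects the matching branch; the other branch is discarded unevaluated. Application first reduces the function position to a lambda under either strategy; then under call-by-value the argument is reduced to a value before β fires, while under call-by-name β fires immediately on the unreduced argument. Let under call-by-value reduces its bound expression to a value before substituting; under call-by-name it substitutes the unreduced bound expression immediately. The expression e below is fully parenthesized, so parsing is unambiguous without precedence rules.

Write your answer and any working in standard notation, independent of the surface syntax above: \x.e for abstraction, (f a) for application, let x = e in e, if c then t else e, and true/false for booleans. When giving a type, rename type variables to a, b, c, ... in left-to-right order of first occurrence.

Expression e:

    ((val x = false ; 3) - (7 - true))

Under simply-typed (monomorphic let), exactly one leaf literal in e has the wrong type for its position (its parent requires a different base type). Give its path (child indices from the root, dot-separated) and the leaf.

Answer: 1.1 : true

Trace:
let x : Bool
  unify Int ~ Int
  unify Int ~ Int
  unify Bool ~ Int
  FAIL: mismatch Bool ~ Int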